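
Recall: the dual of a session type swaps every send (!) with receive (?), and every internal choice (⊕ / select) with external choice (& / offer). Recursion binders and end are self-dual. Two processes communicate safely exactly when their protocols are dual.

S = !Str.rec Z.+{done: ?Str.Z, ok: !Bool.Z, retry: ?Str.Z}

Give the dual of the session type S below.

?Str.rec Z.&{done: !Str.Z, ok: ?Bool.Z, retry: !Str.Z}

!Str → ?Str
  rec Z → rec Z  (rec unchanged)
    +{done,ok,retry} → &{done,ok,retry}  (⊕→&)
      [done]
        ?Str → !Str
          Z self-dual
      [ok]
        !Bool → ?Bool
          Z self-dual
      [retry]
        ?Str → !Str
          Z self-dual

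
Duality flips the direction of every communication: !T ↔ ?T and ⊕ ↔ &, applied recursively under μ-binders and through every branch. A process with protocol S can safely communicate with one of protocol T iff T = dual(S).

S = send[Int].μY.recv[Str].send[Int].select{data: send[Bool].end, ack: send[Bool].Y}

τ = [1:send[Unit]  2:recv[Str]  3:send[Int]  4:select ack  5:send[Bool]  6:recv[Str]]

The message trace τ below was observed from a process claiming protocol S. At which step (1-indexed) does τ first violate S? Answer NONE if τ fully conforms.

1

step 1: got send[Unit], protocol expects send[Int]  ✗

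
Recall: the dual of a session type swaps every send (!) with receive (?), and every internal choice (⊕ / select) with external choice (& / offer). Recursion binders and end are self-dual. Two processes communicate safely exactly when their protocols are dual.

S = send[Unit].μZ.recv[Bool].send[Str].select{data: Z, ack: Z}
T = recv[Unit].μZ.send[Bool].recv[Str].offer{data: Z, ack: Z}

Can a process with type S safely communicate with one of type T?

YES

send[Unit] ‖ recv[Unit]  ok
  μZ ‖ μZ  ok (μ self-dual)
    recv[Bool] ‖ send[Bool]  ok
      send[Str] ‖ recv[Str]  ok
        select{data,ack} ‖ offer{data,ack}  ok same labels
          [data]
            Z ‖ Z  ok
          [ack]
            Z ‖ Z  ok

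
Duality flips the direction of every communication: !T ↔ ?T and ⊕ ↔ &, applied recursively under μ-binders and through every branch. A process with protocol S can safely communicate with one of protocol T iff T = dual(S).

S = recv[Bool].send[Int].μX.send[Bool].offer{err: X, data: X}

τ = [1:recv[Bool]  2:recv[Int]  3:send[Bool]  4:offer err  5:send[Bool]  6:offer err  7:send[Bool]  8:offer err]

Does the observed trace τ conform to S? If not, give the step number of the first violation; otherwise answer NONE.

[1] recv[Bool]  match  now at send[Int].μX.…
[2] got recv[Int], protocol expects send[Int]  ✗

2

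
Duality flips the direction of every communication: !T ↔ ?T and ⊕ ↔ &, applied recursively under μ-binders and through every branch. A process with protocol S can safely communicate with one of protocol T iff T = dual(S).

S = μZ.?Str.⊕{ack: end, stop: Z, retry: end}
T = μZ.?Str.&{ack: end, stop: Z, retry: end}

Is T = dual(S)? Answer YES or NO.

μZ vs μZ  ok (μ self-dual)
  ?Str vs ?Str  ✗ same direction on both sides — not dual

NO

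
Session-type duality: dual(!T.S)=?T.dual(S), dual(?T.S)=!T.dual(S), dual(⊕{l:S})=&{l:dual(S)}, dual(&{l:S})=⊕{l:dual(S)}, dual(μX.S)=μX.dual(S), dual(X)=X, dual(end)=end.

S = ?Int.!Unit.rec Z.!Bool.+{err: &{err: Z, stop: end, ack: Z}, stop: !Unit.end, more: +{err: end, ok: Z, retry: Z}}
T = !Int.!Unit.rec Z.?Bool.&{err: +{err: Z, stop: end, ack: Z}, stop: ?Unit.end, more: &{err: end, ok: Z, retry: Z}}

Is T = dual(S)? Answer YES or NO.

NO

?Int vs !Int  ok
  !Unit vs !Unit  ✗ same direction on both sides — not dual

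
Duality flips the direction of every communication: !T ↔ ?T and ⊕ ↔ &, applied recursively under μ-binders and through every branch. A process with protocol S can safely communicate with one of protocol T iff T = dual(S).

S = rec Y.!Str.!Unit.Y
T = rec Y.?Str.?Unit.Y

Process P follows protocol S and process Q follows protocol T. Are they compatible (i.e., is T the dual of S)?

rec Y | rec Y  ok (rec unchanged)
  !Str | ?Str  ok
    !Unit | ?Unit  ok
      Y | Y  ok

YES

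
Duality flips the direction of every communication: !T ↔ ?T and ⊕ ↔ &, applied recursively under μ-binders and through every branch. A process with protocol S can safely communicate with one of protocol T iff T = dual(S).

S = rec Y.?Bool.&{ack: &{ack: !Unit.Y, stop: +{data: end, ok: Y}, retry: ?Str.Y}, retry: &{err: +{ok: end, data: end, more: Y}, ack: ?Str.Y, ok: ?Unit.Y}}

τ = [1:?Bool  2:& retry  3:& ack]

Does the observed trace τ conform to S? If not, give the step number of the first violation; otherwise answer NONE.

@1 ?Bool  match  state: &{ack: &{ack: !Unit.rec Y.…, stop: +{data: end, ok: rec Y.…}, retry: ?Str.rec Y.…}, retry: &{err: +{ok: end, data: end, more: rec Y.…}, ack: ?Str.rec Y.…, ok: ?Unit.rec Y.…}}
@2 & retry  match  state: &{err: +{ok: end, data: end, more: rec Y.…}, ack: ?Str.rec Y.…, ok: ?Unit.rec Y.…}
@3 & ack  match  state: ?Str.rec Y.…
trace exhausted — no violation

NONE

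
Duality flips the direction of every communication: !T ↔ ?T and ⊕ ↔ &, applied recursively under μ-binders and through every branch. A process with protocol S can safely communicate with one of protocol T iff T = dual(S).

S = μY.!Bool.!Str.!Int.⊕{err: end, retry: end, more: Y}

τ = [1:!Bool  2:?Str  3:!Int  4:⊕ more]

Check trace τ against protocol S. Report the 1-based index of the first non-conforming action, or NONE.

2

step 1: !Bool  ok  residual = !Str.!Int.⊕{err: end, retry: end, more: μY.…}
step 2: got ?Str, protocol expects !Str  ✗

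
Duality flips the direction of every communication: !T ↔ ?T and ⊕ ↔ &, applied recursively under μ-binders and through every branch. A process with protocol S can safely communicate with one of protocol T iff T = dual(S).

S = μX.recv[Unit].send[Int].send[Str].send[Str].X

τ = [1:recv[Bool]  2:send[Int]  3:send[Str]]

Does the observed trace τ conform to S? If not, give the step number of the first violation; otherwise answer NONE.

step 1: got recv[Bool], protocol expects recv[Unit]  ✗

1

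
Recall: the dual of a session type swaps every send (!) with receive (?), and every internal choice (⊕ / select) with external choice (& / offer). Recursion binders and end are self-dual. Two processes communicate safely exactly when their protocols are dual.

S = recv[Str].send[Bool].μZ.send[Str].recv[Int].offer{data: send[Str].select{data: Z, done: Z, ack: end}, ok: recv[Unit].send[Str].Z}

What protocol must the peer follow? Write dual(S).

send[Str].recv[Bool].μZ.recv[Str].send[Int].select{data: recv[Str].offer{data: Z, done: Z, ack: end}, ok: send[Unit].recv[Str].Z}

recv[Str] ↦ send[Str]
  send[Bool] ↦ recv[Bool]
    μZ ↦ μZ  (binder kept)
      send[Str] ↦ recv[Str]
        recv[Int] ↦ send[Int]
          offer{data,ok} ↦ select{data,ok}  (&→⊕)
            • data:
              send[Str] ↦ recv[Str]
                select{data,done,ack} ↦ offer{data,done,ack}  (internal→external)
                  • data:
                    Z ↦ Z
                  • done:
                    Z ↦ Z
                  • ack:
                    end ↦ end
            • ok:
              recv[Unit] ↦ send[Unit]
                send[Str] ↦ recv[Str]
                  Z ↦ Z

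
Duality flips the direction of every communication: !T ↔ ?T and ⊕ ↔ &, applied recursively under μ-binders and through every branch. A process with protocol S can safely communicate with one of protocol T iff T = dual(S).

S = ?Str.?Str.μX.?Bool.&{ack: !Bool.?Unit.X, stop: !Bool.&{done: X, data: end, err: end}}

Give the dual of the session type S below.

?Str → !Str
  ?Str → !Str
    μX → μX  (binder kept)
      ?Bool → !Bool
        &{ack,stop} → ⊕{ack,stop}  (&→⊕)
          [ack]
            !Bool → ?Bool
              ?Unit → !Unit
                X self-dual
          [stop]
            !Bool → ?Bool
              &{done,data,err} → ⊕{done,data,err}  (&→⊕)
                [done]
                  X self-dual
                [data]
                  end self-dual
                [err]
                  end self-dual

!Str.!Str.μX.!Bool.⊕{ack: ?Bool.!Unit.X, stop: ?Bool.⊕{done: X, data: end, err: end}}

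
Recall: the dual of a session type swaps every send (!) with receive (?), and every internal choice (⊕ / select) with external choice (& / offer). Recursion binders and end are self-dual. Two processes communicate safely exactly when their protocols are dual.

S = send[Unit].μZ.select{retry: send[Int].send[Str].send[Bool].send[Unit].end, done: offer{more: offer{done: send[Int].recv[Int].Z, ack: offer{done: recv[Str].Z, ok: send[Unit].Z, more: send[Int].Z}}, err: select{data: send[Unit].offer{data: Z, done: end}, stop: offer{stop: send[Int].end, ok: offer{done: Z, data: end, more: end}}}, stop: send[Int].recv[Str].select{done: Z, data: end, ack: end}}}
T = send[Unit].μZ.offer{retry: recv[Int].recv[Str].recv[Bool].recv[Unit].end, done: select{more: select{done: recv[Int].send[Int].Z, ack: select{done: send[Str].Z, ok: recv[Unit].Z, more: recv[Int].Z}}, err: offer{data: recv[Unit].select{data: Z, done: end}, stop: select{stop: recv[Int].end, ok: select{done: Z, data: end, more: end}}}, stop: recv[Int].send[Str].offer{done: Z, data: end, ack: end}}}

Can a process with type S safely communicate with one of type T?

send[Unit] ‖ send[Unit]  ✗ same direction on both sides — not dual

NO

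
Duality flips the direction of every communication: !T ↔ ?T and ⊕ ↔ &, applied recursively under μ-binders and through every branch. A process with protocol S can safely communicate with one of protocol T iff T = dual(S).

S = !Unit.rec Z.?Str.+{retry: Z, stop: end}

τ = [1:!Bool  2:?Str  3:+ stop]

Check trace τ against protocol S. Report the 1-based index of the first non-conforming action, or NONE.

1

[1] got !Bool, protocol expects !Unit  ✗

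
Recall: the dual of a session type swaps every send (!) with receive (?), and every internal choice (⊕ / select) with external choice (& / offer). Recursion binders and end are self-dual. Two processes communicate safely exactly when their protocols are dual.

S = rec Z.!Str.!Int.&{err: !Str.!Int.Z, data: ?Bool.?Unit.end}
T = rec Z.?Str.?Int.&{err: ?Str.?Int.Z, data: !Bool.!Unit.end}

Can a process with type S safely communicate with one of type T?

rec Z vs rec Z  match (μ self-dual)
  !Str vs ?Str  match
    !Int vs ?Int  match
      &{err,data} vs &{err,data}  ✗ choice polarity not flipped — not dual

NO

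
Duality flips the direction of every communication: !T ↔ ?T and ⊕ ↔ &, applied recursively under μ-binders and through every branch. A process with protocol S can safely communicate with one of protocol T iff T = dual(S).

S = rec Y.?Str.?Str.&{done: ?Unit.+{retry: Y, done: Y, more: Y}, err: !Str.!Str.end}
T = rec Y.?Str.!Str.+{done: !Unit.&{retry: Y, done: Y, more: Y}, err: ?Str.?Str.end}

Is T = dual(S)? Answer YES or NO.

NO

rec Y ‖ rec Y  ✓ (μ self-dual)
  ?Str ‖ ?Str  ✗ same direction on both sides — not dual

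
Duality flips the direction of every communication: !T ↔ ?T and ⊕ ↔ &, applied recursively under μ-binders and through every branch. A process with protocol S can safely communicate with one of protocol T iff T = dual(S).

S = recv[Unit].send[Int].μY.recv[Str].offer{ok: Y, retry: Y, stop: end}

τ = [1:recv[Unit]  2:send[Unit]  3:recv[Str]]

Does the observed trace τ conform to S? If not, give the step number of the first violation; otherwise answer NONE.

2

step 1: recv[Unit]  ok  state: send[Int].μY.…
step 2: got send[Unit], protocol expects send[Int]  ✗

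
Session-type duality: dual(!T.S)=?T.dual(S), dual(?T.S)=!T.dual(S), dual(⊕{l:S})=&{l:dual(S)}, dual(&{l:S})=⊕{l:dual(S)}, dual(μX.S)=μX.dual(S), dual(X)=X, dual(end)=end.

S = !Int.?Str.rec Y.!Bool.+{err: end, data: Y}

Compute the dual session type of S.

?Int.!Str.rec Y.?Bool.&{err: end, data: Y}

!Int = ?Int
  ?Str = !Str
    rec Y = rec Y  (rec unchanged)
      !Bool = ?Bool
        +{err,data} = &{err,data}  (select→offer)
          case err:
            dual(end) = end
          case data:
            dual(Y) = Y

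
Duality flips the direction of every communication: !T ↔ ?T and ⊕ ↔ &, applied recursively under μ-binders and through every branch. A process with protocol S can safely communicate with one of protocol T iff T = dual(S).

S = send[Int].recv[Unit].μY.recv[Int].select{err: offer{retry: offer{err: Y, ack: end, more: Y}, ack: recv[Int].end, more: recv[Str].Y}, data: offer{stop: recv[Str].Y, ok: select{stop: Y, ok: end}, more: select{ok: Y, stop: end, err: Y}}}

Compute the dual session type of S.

send[Int] → recv[Int]
  recv[Unit] → send[Unit]
    μY → μY  (μ self-dual)
      recv[Int] → send[Int]
        select{err,data} → offer{err,data}  (select→offer)
          • err:
            offer{retry,ack,more} → select{retry,ack,more}  (external→internal)
              • retry:
                offer{err,ack,more} → select{err,ack,more}  (external→internal)
                  • err:
                    dual(Y) = Y
                  • ack:
                    dual(end) = end
                  • more:
                    dual(Y) = Y
              • ack:
                recv[Int] → send[Int]
                  dual(end) = end
              • more:
                recv[Str] → send[Str]
                  dual(Y) = Y
          • data:
            offer{stop,ok,more} → select{stop,ok,more}  (external→internal)
              • stop:
                recv[Str] → send[Str]
                  dual(Y) = Y
              • ok:
                select{stop,ok} → offer{stop,ok}  (select→offer)
                  • stop:
                    dual(Y) = Y
                  • ok:
                    dual(end) = end
              • more:
                select{ok,stop,err} → offer{ok,stop,err}  (select→offer)
                  • ok:
                    dual(Y) = Y
                  • stop:
                    dual(end) = end
                  • err:
                    dual(Y) = Y

recv[Int].send[Unit].μY.send[Int].offer{err: select{retry: select{err: Y, ack: end, more: Y}, ack: send[Int].end, more: send[Str].Y}, data: select{stop: send[Str].Y, ok: offer{stop: Y, ok: end}, more: offer{ok: Y, stop: end, err: Y}}}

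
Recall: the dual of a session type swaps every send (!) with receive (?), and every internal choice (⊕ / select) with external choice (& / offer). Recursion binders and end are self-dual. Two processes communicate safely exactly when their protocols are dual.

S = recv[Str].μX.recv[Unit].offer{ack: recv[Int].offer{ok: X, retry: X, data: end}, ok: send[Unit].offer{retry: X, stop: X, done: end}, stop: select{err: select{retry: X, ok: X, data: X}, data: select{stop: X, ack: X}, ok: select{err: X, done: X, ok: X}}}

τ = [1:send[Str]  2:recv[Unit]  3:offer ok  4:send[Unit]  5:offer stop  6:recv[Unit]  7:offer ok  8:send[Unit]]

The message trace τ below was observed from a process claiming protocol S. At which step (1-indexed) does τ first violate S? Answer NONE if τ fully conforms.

1

[1] got send[Str], protocol expects recv[Str]  ✗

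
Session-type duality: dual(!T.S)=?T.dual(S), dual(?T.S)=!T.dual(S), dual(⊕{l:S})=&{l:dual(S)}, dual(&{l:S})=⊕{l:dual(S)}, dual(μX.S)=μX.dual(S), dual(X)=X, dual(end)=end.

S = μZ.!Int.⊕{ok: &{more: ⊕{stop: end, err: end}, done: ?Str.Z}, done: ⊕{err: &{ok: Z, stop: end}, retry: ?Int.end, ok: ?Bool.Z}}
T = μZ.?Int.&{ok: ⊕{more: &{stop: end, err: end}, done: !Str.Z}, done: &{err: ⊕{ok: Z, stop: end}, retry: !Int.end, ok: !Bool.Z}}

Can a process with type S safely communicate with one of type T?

YES

μZ vs μZ  match (binder kept)
  !Int vs ?Int  match
    ⊕{ok,done} vs &{ok,done}  match label sets agree
      case ok:
        &{more,done} vs ⊕{more,done}  match label sets agree
          case more:
            ⊕{stop,err} vs &{stop,err}  match label sets agree
              case stop:
                end vs end  match
              case err:
                end vs end  match
          case done:
            ?Str vs !Str  match
              Z vs Z  match
      case done:
        ⊕{err,retry,ok} vs &{err,retry,ok}  match label sets agree
          case err:
            &{ok,stop} vs ⊕{ok,stop}  match label sets agree
              case ok:
                Z vs Z  match
              case stop:
                end vs end  match
          case retry:
            ?Int vs !Int  match
              end vs end  match
          case ok:
            ?Bool vs !Bool  match
              Z vs Z  match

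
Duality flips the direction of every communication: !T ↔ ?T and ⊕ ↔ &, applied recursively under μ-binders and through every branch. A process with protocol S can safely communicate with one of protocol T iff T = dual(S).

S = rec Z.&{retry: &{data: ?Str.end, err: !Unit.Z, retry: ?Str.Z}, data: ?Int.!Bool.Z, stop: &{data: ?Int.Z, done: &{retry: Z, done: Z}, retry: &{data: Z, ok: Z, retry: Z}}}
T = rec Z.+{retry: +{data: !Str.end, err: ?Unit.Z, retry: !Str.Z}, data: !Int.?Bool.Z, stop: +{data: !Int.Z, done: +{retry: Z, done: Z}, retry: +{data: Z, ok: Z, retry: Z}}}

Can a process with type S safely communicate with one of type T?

rec Z ‖ rec Z  ok (rec unchanged)
  &{retry,data,stop} ‖ +{retry,data,stop}  ok same labels
    case retry:
      &{data,err,retry} ‖ +{data,err,retry}  ok same labels
        case data:
          ?Str ‖ !Str  ok
            end ‖ end  ok
        case err:
          !Unit ‖ ?Unit  ok
            Z ‖ Z  ok
        case retry:
          ?Str ‖ !Str  ok
            Z ‖ Z  ok
    case data:
      ?Int ‖ !Int  ok
        !Bool ‖ ?Bool  ok
          Z ‖ Z  ok
    case stop:
      &{data,done,retry} ‖ +{data,done,retry}  ok same labels
        case data:
          ?Int ‖ !Int  ok
            Z ‖ Z  ok
        case done:
          &{retry,done} ‖ +{retry,done}  ok same labels
            case retry:
              Z ‖ Z  ok
            case done:
              Z ‖ Z  ok
        case retry:
          &{data,ok,retry} ‖ +{data,ok,retry}  ok same labels
            case data:
              Z ‖ Z  ok
            case ok:
              Z ‖ Z  ok
            case retry:
              Z ‖ Z  ok

YES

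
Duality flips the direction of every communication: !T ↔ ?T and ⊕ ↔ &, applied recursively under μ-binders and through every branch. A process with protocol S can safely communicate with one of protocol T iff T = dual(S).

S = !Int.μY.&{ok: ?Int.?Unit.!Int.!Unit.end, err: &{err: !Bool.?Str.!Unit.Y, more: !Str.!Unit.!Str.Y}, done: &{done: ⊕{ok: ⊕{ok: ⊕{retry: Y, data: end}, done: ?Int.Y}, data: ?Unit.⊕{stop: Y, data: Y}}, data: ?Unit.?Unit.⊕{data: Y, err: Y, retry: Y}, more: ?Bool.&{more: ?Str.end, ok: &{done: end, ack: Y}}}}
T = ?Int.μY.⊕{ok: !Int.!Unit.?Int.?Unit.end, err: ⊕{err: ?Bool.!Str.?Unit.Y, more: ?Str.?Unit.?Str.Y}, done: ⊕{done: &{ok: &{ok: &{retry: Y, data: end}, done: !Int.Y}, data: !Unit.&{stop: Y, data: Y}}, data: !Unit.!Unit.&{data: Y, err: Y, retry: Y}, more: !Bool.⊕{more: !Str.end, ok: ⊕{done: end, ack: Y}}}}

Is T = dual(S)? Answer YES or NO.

YES

!Int ‖ ?Int  ok
  μY ‖ μY  ok (rec unchanged)
    &{ok,err,done} ‖ ⊕{ok,err,done}  ok same labels
      case ok:
        ?Int ‖ !Int  ok
          ?Unit ‖ !Unit  ok
            !Int ‖ ?Int  ok
              !Unit ‖ ?Unit  ok
                end ‖ end  ok
      case err:
        &{err,more} ‖ ⊕{err,more}  ok same labels
          case err:
            !Bool ‖ ?Bool  ok
              ?Str ‖ !Str  ok
                !Unit ‖ ?Unit  ok
                  Y ‖ Y  ok
          case more:
            !Str ‖ ?Str  ok
              !Unit ‖ ?Unit  ok
                !Str ‖ ?Str  ok
                  Y ‖ Y  ok
      case done:
        &{done,data,more} ‖ ⊕{done,data,more}  ok same labels
          case done:
            ⊕{ok,data} ‖ &{ok,data}  ok same labels
              case ok:
                ⊕{ok,done} ‖ &{ok,done}  ok same labels
                  case ok:
                    ⊕{retry,data} ‖ &{retry,data}  ok same labels
                      case retry:
                        Y ‖ Y  ok
                      case data:
                        end ‖ end  ok
                  case done:
                    ?Int ‖ !Int  ok
                      Y ‖ Y  ok
              case data:
                ?Unit ‖ !Unit  ok
                  ⊕{stop,data} ‖ &{stop,data}  ok same labels
                    case stop:
                      Y ‖ Y  ok
                    case data:
                      Y ‖ Y  ok
          case data:
            ?Unit ‖ !Unit  ok
              ?Unit ‖ !Unit  ok
                ⊕{data,err,retry} ‖ &{data,err,retry}  ok same labels
                  case data:
                    Y ‖ Y  ok
                  case err:
                    Y ‖ Y  ok
                  case retry:
                    Y ‖ Y  ok
          case more:
            ?Bool ‖ !Bool  ok
              &{more,ok} ‖ ⊕{more,ok}  ok same labels
                case more:
                  ?Str ‖ !Str  ok
                    end ‖ end  ok
                case ok:
                  &{done,ack} ‖ ⊕{done,ack}  ok same labels
                    case done:
                      end ‖ end  ok
                    case ack:
                      Y ‖ Y  ok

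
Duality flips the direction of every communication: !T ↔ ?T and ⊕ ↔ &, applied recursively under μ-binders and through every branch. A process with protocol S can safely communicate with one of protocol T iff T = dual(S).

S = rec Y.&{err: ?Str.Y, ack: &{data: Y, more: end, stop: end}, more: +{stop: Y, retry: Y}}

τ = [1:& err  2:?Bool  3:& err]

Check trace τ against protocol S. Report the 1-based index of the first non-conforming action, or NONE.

@1 & err  ok  cont: ?Str.rec Y.…
@2 got ?Bool, protocol expects ?Str  ✗

2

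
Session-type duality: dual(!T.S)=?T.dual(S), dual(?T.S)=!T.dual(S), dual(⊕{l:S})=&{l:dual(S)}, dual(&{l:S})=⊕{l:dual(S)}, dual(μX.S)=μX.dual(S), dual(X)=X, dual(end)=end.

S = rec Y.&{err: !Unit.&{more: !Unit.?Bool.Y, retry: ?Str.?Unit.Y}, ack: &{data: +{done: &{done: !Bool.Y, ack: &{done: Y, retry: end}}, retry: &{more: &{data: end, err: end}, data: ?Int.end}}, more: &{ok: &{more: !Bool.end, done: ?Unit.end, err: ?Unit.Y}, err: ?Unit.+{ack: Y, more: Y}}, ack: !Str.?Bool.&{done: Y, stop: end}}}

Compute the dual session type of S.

rec Y → rec Y  (rec unchanged)
  &{err,ack} → +{err,ack}  (external→internal)
    case err:
      !Unit → ?Unit
        &{more,retry} → +{more,retry}  (external→internal)
          case more:
            !Unit → ?Unit
              ?Bool → !Bool
                Y ↦ Y
          case retry:
            ?Str → !Str
              ?Unit → !Unit
                Y ↦ Y
    case ack:
      &{data,more,ack} → +{data,more,ack}  (external→internal)
        case data:
          +{done,retry} → &{done,retry}  (internal→external)
            case done:
              &{done,ack} → +{done,ack}  (external→internal)
                case done:
                  !Bool → ?Bool
                    Y ↦ Y
                case ack:
                  &{done,retry} → +{done,retry}  (external→internal)
                    case done:
                      Y ↦ Y
                    case retry:
                      end ↦ end
            case retry:
              &{more,data} → +{more,data}  (external→internal)
                case more:
                  &{data,err} → +{data,err}  (external→internal)
                    case data:
                      end ↦ end
                    case err:
                      end ↦ end
                case data:
                  ?Int → !Int
                    end ↦ end
        case more:
          &{ok,err} → +{ok,err}  (external→internal)
            case ok:
              &{more,done,err} → +{more,done,err}  (external→internal)
                case more:
                  !Bool → ?Bool
                    end ↦ end
                case done:
                  ?Unit → !Unit
                    end ↦ end
                case err:
                  ?Unit → !Unit
                    Y ↦ Y
            case err:
              ?Unit → !Unit
                +{ack,more} → &{ack,more}  (internal→external)
                  case ack:
                    Y ↦ Y
                  case more:
                    Y ↦ Y
        case ack:
          !Str → ?Str
            ?Bool → !Bool
              &{done,stop} → +{done,stop}  (external→internal)
                case done:
                  Y ↦ Y
                case stop:
                  end ↦ end

rec Y.+{err: ?Unit.+{more: ?Unit.!Bool.Y, retry: !Str.!Unit.Y}, ack: +{data: &{done: +{done: ?Bool.Y, ack: +{done: Y, retry: end}}, retry: +{more: +{data: end, err: end}, data: !Int.end}}, more: +{ok: +{more: ?Bool.end, done: !Unit.end, err: !Unit.Y}, err: !Unit.&{ack: Y, more: Y}}, ack: ?Str.!Bool.+{done: Y, stop: end}}}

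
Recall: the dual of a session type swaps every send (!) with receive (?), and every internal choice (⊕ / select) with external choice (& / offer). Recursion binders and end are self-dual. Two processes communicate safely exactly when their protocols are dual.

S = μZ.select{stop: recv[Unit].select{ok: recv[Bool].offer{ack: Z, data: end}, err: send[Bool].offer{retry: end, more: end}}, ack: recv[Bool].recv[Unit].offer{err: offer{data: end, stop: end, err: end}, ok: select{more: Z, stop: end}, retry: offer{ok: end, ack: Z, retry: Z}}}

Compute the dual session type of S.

μZ = μZ  (μ self-dual)
  select{stop,ack} = offer{stop,ack}  (⊕→&)
    • stop:
      recv[Unit] = send[Unit]
        select{ok,err} = offer{ok,err}  (⊕→&)
          • ok:
            recv[Bool] = send[Bool]
              offer{ack,data} = select{ack,data}  (external→internal)
                • ack:
                  dual(Z) = Z
                • data:
                  dual(end) = end
          • err:
            send[Bool] = recv[Bool]
              offer{retry,more} = select{retry,more}  (external→internal)
                • retry:
                  dual(end) = end
                • more:
                  dual(end) = end
    • ack:
      recv[Bool] = send[Bool]
        recv[Unit] = send[Unit]
          offer{err,ok,retry} = select{err,ok,retry}  (external→internal)
            • err:
              offer{data,stop,err} = select{data,stop,err}  (external→internal)
                • data:
                  dual(end) = end
                • stop:
                  dual(end) = end
                • err:
                  dual(end) = end
            • ok:
              select{more,stop} = offer{more,stop}  (⊕→&)
                • more:
                  dual(Z) = Z
                • stop:
                  dual(end) = end
            • retry:
              offer{ok,ack,retry} = select{ok,ack,retry}  (external→internal)
                • ok:
                  dual(end) = end
                • ack:
                  dual(Z) = Z
                • retry:
                  dual(Z) = Z

μZ.offer{stop: send[Unit].offer{ok: send[Bool].select{ack: Z, data: end}, err: recv[Bool].select{retry: end, more: end}}, ack: send[Bool].send[Unit].select{err: select{data: end, stop: end, err: end}, ok: offer{more: Z, stop: end}, retry: select{ok: end, ack: Z, retry: Z}}}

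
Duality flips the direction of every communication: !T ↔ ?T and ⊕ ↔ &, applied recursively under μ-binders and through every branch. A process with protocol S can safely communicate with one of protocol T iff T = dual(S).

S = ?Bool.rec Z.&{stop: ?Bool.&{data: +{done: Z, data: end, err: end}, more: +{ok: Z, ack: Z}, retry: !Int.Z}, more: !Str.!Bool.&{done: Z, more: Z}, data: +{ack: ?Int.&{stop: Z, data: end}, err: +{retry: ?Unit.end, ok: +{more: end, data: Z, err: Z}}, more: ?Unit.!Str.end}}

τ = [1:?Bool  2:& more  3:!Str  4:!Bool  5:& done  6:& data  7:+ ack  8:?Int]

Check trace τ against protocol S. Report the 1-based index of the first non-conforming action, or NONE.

NONE

step 1: ?Bool  ✓  cont: rec Z.…
step 2: & more  ✓  cont: !Str.!Bool.&{done: rec Z.…, more: rec Z.…}
step 3: !Str  ✓  cont: !Bool.&{done: rec Z.…, more: rec Z.…}
step 4: !Bool  ✓  cont: &{done: rec Z.…, more: rec Z.…}
step 5: & done  ✓  cont: rec Z.…
step 6: & data  ✓  cont: +{ack: ?Int.&{stop: rec Z.…, data: end}, err: +{retry: ?Unit.end, ok: +{more: end, data: rec Z.…, err: rec Z.…}}, more: ?Unit.!Str.end}
step 7: + ack  ✓  cont: ?Int.&{stop: rec Z.…, data: end}
step 8: ?Int  ✓  cont: &{stop: rec Z.…, data: end}
trace exhausted — no violation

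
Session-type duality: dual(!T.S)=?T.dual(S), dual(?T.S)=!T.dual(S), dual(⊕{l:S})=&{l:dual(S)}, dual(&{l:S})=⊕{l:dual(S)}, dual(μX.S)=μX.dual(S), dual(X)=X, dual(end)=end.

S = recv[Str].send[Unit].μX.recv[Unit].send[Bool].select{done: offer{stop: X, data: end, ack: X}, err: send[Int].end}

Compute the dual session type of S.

recv[Str] = send[Str]
  send[Unit] = recv[Unit]
    μX = μX  (rec unchanged)
      recv[Unit] = send[Unit]
        send[Bool] = recv[Bool]
          select{done,err} = offer{done,err}  (select→offer)
            • done:
              offer{stop,data,ack} = select{stop,data,ack}  (&→⊕)
                • stop:
                  dual(X) = X
                • data:
                  dual(end) = end
                • ack:
                  dual(X) = X
            • err:
              send[Int] = recv[Int]
                dual(end) = end

send[Str].recv[Unit].μX.send[Unit].recv[Bool].offer{done: select{stop: X, data: end, ack: X}, err: recv[Int].end}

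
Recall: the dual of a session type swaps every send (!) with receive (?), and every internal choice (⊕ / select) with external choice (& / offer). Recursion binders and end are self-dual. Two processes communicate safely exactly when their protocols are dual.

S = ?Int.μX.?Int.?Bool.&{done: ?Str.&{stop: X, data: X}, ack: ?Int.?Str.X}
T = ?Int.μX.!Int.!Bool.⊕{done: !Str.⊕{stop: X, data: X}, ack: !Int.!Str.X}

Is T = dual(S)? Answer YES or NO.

NO

?Int vs ?Int  ✗ same direction on both sides — not dual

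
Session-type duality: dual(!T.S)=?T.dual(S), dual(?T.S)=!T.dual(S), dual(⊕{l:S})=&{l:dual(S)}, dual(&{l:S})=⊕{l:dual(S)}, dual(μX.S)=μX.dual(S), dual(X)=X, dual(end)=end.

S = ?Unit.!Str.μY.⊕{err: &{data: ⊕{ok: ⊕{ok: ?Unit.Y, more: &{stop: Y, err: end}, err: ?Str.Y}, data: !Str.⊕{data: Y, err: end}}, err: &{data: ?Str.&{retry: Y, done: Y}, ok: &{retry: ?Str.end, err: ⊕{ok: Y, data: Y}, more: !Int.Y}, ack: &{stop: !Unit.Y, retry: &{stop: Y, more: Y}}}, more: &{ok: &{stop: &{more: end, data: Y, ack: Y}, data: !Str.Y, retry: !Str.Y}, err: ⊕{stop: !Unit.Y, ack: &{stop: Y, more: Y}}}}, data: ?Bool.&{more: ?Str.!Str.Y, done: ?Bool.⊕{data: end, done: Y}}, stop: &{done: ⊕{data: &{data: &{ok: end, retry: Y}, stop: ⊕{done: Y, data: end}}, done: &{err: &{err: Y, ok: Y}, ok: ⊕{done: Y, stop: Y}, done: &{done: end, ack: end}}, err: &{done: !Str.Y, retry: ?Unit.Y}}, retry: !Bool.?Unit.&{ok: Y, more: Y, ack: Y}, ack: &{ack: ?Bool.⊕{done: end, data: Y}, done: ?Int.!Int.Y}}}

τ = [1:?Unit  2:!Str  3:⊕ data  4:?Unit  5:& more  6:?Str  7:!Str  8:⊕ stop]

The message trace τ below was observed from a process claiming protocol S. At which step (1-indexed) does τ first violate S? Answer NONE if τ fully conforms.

4

@1 ?Unit  ✓  now at !Str.μY.…
@2 !Str  ✓  now at μY.…
@3 ⊕ data  ✓  now at ?Bool.&{more: ?Str.!Str.μY.…, done: ?Bool.⊕{data: end, done: μY.…}}
@4 got ?Unit, protocol expects ?Bool  ✗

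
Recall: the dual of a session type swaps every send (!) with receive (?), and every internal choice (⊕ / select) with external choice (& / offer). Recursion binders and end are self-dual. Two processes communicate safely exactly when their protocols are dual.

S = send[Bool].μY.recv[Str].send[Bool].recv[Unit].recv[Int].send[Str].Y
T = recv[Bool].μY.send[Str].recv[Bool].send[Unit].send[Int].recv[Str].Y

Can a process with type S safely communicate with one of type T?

send[Bool] | recv[Bool]  ✓
  μY | μY  ✓ (rec unchanged)
    recv[Str] | send[Str]  ✓
      send[Bool] | recv[Bool]  ✓
        recv[Unit] | send[Unit]  ✓
          recv[Int] | send[Int]  ✓
            send[Str] | recv[Str]  ✓
              Y | Y  ✓

YES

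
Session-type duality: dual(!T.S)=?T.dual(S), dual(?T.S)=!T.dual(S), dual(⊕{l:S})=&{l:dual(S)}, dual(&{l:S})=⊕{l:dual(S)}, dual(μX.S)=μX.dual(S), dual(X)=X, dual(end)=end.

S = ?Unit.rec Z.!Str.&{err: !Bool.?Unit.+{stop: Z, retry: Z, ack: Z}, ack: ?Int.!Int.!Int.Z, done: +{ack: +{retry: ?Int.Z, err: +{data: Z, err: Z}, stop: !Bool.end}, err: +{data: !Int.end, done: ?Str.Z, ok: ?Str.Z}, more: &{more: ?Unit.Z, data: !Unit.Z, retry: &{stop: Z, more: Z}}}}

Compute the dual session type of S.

!Unit.rec Z.?Str.+{err: ?Bool.!Unit.&{stop: Z, retry: Z, ack: Z}, ack: !Int.?Int.?Int.Z, done: &{ack: &{retry: !Int.Z, err: &{data: Z, err: Z}, stop: ?Bool.end}, err: &{data: ?Int.end, done: !Str.Z, ok: !Str.Z}, more: +{more: !Unit.Z, data: ?Unit.Z, retry: +{stop: Z, more: Z}}}}

?Unit = !Unit
  rec Z = rec Z  (μ self-dual)
    !Str = ?Str
      &{err,ack,done} = +{err,ack,done}  (offer→select)
        • err:
          !Bool = ?Bool
            ?Unit = !Unit
              +{stop,retry,ack} = &{stop,retry,ack}  (select→offer)
                • stop:
                  dual(Z) = Z
                • retry:
                  dual(Z) = Z
                • ack:
                  dual(Z) = Z
        • ack:
          ?Int = !Int
            !Int = ?Int
              !Int = ?Int
                dual(Z) = Z
        • done:
          +{ack,err,more} = &{ack,err,more}  (select→offer)
            • ack:
              +{retry,err,stop} = &{retry,err,stop}  (select→offer)
                • retry:
                  ?Int = !Int
                    dual(Z) = Z
                • err:
                  +{data,err} = &{data,err}  (select→offer)
                    • data:
                      dual(Z) = Z
                    • err:
                      dual(Z) = Z
                • stop:
                  !Bool = ?Bool
                    dual(end) = end
            • err:
              +{data,done,ok} = &{data,done,ok}  (select→offer)
                • data:
                  !Int = ?Int
                    dual(end) = end
                • done:
                  ?Str = !Str
                    dual(Z) = Z
                • ok:
                  ?Str = !Str
                    dual(Z) = Z
            • more:
              &{more,data,retry} = +{more,data,retry}  (offer→select)
                • more:
                  ?Unit = !Unit
                    dual(Z) = Z
                • data:
                  !Unit = ?Unit
                    dual(Z) = Z
                • retry:
                  &{stop,more} = +{stop,more}  (offer→select)
                    • stop:
                      dual(Z) = Z
                    • more:
                      dual(Z) = Z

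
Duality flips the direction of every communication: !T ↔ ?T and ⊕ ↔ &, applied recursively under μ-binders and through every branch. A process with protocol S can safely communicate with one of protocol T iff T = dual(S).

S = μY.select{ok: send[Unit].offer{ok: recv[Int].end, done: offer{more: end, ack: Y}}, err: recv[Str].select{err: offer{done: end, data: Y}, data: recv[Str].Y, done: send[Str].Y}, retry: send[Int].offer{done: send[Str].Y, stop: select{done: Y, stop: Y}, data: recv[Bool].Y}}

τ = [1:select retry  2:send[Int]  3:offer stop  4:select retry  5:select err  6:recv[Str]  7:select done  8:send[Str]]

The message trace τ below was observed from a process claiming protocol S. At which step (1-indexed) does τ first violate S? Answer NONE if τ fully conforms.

4

@1 select retry  ✓  state: send[Int].offer{done: send[Str].μY.…, stop: select{done: μY.…, stop: μY.…}, data: recv[Bool].μY.…}
@2 send[Int]  ✓  state: offer{done: send[Str].μY.…, stop: select{done: μY.…, stop: μY.…}, data: recv[Bool].μY.…}
@3 offer stop  ✓  state: select{done: μY.…, stop: μY.…}
@4 got select retry, protocol expects select done or select stop  ✗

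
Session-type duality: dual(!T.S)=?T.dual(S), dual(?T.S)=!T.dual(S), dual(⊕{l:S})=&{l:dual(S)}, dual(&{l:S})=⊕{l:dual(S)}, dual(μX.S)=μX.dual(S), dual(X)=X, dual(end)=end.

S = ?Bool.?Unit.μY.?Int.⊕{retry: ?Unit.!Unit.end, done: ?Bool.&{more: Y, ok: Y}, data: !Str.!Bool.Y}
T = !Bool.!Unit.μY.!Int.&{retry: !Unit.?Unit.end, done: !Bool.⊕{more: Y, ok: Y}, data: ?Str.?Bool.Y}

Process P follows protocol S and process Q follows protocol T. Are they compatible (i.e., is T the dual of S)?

YES

?Bool vs !Bool  ok
  ?Unit vs !Unit  ok
    μY vs μY  ok (rec unchanged)
      ?Int vs !Int  ok
        ⊕{retry,done,data} vs &{retry,done,data}  ok label sets agree
          • retry:
            ?Unit vs !Unit  ok
              !Unit vs ?Unit  ok
                end vs end  ok
          • done:
            ?Bool vs !Bool  ok
              &{more,ok} vs ⊕{more,ok}  ok label sets agree
                • more:
                  Y vs Y  ok
                • ok:
                  Y vs Y  ok
          • data:
            !Str vs ?Str  ok
              !Bool vs ?Bool  ok
                Y vs Y  ok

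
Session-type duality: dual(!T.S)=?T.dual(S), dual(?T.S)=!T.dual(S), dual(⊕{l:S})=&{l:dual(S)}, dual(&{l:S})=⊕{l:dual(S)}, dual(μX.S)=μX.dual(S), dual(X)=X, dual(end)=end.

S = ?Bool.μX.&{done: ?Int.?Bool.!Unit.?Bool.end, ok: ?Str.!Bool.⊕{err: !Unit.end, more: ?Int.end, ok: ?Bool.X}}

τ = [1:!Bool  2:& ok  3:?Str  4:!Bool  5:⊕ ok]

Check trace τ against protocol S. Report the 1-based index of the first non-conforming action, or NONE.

1

step 1: got !Bool, protocol expects ?Bool  ✗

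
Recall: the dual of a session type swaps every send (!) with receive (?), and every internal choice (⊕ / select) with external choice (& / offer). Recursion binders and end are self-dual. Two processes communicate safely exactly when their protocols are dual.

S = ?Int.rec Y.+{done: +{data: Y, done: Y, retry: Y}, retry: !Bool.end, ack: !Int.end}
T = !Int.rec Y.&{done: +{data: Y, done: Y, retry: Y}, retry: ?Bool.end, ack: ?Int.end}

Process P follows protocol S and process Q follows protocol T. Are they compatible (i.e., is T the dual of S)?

?Int ‖ !Int  ok
  rec Y ‖ rec Y  ok (binder kept)
    +{done,retry,ack} ‖ &{done,retry,ack}  ok same labels
      [done]
        +{data,done,retry} ‖ +{data,done,retry}  ✗ choice polarity not flipped — not dual

NO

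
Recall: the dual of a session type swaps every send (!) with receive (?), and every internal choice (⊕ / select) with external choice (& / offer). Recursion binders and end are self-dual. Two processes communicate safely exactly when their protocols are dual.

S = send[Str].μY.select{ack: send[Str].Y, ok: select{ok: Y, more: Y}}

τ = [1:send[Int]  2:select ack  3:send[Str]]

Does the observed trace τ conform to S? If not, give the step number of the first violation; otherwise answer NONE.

step 1: got send[Int], protocol expects send[Str]  ✗

1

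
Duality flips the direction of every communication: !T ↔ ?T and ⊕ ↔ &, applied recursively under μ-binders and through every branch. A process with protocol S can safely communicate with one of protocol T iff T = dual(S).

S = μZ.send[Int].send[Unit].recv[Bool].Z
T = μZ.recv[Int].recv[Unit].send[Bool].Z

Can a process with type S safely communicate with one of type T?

μZ vs μZ  match (rec unchanged)
  send[Int] vs recv[Int]  match
    send[Unit] vs recv[Unit]  match
      recv[Bool] vs send[Bool]  match
        Z vs Z  match

YES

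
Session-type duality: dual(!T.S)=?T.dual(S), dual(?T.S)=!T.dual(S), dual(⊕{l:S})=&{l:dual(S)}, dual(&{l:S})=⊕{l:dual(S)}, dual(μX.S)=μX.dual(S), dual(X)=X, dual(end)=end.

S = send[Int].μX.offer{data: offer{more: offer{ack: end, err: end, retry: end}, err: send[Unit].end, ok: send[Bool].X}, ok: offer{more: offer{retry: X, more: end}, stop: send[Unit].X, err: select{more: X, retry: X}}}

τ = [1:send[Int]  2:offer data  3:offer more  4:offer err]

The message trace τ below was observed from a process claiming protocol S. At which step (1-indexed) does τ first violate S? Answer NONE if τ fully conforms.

@1 send[Int]  match  residual = μX.…
@2 offer data  match  residual = offer{more: offer{ack: end, err: end, retry: end}, err: send[Unit].end, ok: send[Bool].μX.…}
@3 offer more  match  residual = offer{ack: end, err: end, retry: end}
@4 offer err  match  residual = end
all 4 steps conform

NONE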